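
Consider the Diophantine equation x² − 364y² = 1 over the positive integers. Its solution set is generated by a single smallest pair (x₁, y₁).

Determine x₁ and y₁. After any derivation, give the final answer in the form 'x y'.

4954951 259710

√364 → a₀=19, period (12,1,2,3,1,8,1,3,2,1,12,38); ℓ=12 even so k=11
a_0=19:  p_0=19·1+0=19,  q_0=19·0+1=1
…
a_4=3:  p_4=3·725+248=2423,  q_4=3·38+13=127
…
a_8=3:  p_8=3·30755+27607=119872,  q_8=3·1612+1447=6283
…
a_10=1:  p_10=1·270499+119872=390371,  q_10=1·14178+6283=20461
a_11=12:  p_11=12·390371+270499=4954951,  q_11=12·20461+14178=259710
fundamental: x₁=4954951, y₁=259710  (since 24551539412401 − 364·67449284100 = 1)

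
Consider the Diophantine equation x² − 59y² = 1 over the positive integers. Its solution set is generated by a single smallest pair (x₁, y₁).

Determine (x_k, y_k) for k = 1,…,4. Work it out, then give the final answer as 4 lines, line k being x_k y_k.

[7; 1,2,7,2,1,14] for √59; ℓ=6 ⇒ convergent index 5
k=0  a_k=7  p_k/q_k = 7/1
…
k=2  a_k=2  p_k/q_k = 23/3
k=3  a_k=7  p_k/q_k = 169/22
k=4  a_k=2  p_k/q_k = 361/47
k=5  a_k=1  p_k/q_k = 530/69
(x₁, y₁) = (530, 69);  530² − 59·69² = 1 ✓
k=2:  x_2 = 530·530+59·69·69 = 561799,  y_2 = 530·69+69·530 = 73140
k=3:  x_3 = 530·561799+59·69·73140 = 595506410,  y_3 = 530·73140+69·561799 = 77528331
k=4:  x_4 = 530·595506410+59·69·77528331 = 631236232801,  y_4 = 530·77528331+69·595506410 = 82179957720

530 69
561799 73140
595506410 77528331
631236232801 82179957720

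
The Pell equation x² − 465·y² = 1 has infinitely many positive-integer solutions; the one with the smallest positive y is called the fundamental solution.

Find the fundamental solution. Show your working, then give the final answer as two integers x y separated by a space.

15871 736

d=465: √d = [21; 1,1,3,2,2,2,3,1,1,42] (ℓ=10, even), read p_9/q_9
i=0: a=21 ⇒ p=21, q=1
…
i=2: a=1 ⇒ p=43, q=2
i=3: a=3 ⇒ p=151, q=7
i=4: a=2 ⇒ p=345, q=16
…
i=8: a=1 ⇒ p=8949, q=415
i=9: a=1 ⇒ p=15871, q=736
fundamental: x₁=15871, y₁=736  (since 251888641 − 465·541696 = 1)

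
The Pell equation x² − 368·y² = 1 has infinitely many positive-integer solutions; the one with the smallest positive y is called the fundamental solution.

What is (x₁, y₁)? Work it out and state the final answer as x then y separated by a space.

√368 → a₀=19, period (5,2,5,38); ℓ=4 even so k=3
i=0: a=19 ⇒ p=19, q=1
i=1: a=5 ⇒ p=96, q=5
i=2: a=2 ⇒ p=211, q=11
i=3: a=5 ⇒ p=1151, q=60
→ (1151, 60).  Check: 1151²=1324801, 368·60²=1324800, difference 1.

1151 60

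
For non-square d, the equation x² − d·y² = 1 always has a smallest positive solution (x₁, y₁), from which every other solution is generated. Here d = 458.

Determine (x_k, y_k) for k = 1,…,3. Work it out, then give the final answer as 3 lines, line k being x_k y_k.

d=458: √d = [21; 2,2,42] (ℓ=3, odd), read p_5/q_5
step 0: (21, 1)  from 21·(1,0) + (0,1)
…
step 4: (9181, 429)  from 2·(4537,212) + (107,5)
step 5: (22899, 1070)  from 2·(9181,429) + (4537,212)
(x₁, y₁) = (22899, 1070);  22899² − 458·1070² = 1 ✓
k=2:  x_2 = 22899·22899+458·1070·1070 = 1048728401,  y_2 = 22899·1070+1070·22899 = 49003860
k=3:  x_3 = 22899·1048728401+458·1070·49003860 = 48029663286099,  y_3 = 22899·49003860+1070·1048728401 = 2244278779210

22899 1070
1048728401 49003860
48029663286099 2244278779210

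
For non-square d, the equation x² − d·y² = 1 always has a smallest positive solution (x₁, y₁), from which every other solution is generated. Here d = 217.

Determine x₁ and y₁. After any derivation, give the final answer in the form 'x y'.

√217 → a₀=14, period (1,2,1,2,1,…,2,1,28); ℓ=16 even so k=15
i=0: a=14 ⇒ p=14, q=1
…
i=2: a=2 ⇒ p=44, q=3
…
i=4: a=2 ⇒ p=162, q=11
…
i=8: a=4 ⇒ p=15055, q=1022
i=9: a=9 ⇒ p=139163, q=9447
i=10: a=1 ⇒ p=154218, q=10469
…
i=14: a=2 ⇒ p=2809702, q=190735
i=15: a=1 ⇒ p=3844063, q=260952
fundamental: x₁=3844063, y₁=260952  (since 14776820347969 − 217·68095946304 = 1)

3844063 260952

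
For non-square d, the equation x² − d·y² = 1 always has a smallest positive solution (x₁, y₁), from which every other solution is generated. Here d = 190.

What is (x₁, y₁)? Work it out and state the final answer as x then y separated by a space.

√190 → a₀=13, period (1,3,1,1,1,…,3,1,26); ℓ=14 even so k=13
a_0=13:  p_0=13·1+0=13,  q_0=13·0+1=1
a_1=1:  p_1=1·13+1=14,  q_1=1·1+0=1
…
a_7=2:  p_7=2·510+193=1213,  q_7=2·37+14=88
…
a_12=3:  p_12=3·11234+7085=40787,  q_12=3·815+514=2959
a_13=1:  p_13=1·40787+11234=52021,  q_13=1·2959+815=3774
fundamental: x₁=52021, y₁=3774  (since 2706184441 − 190·14243076 = 1)

52021 3774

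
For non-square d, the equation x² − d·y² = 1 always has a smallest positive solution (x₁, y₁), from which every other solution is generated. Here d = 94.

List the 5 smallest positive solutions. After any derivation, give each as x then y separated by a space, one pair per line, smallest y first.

√94 = [9; 1,2,3,1,1,…,2,1,18, …], period ℓ=16 (even) → k=15
i=0: a=9 ⇒ p=9, q=1
i=1: a=1 ⇒ p=10, q=1
…
i=3: a=3 ⇒ p=97, q=10
…
i=6: a=5 ⇒ p=1241, q=128
i=7: a=1 ⇒ p=1464, q=151
i=8: a=8 ⇒ p=12953, q=1336
i=9: a=1 ⇒ p=14417, q=1487
i=10: a=5 ⇒ p=85038, q=8771
i=11: a=1 ⇒ p=99455, q=10258
i=12: a=1 ⇒ p=184493, q=19029
i=13: a=3 ⇒ p=652934, q=67345
i=14: a=2 ⇒ p=1490361, q=153719
i=15: a=1 ⇒ p=2143295, q=221064
(x₁, y₁) = (2143295, 221064);  2143295² − 94·221064² = 1 ✓
(x_2, y_2) = (2143295·2143295 + 94·221064·221064, 2143295·221064 + 221064·2143295) = (9187426914049, 947610731760)
(x_3, y_3) = (2143295·9187426914049 + 94·221064·947610731760, 2143295·947610731760 + 221064·9187426914049) = (39382732335491159615, 4062018686654877336)
(x_4, y_4) = (2143295·39382732335491159615 + 94·221064·4062018686654877336, 2143295·4062018686654877336 + 221064·39382732335491159615) = (168817626601983862467148801, 17412208682026983028992480)
(x_5, y_5) = (2143295·168817626601983862467148801 + 94·221064·17412208682026983028992480, 2143295·17412208682026983028992480 + 221064·168817626601983862467148801) = (723651950015758622280719887718975, 74638999614285983163562219965864)

2143295 221064
9187426914049 947610731760
39382732335491159615 4062018686654877336
168817626601983862467148801 17412208682026983028992480
723651950015758622280719887718975 74638999614285983163562219965864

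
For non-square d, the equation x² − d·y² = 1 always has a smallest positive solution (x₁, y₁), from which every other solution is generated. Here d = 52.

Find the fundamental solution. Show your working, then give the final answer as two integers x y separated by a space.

√52 = [7; 4,1,2,1,4,14, …], period ℓ=6 (even) → k=5
step 0: (7, 1)  from 7·(1,0) + (0,1)
step 1: (29, 4)  from 4·(7,1) + (1,0)
…
step 4: (137, 19)  from 1·(101,14) + (36,5)
step 5: (649, 90)  from 4·(137,19) + (101,14)
→ (649, 90).  Check: 649²=421201, 52·90²=421200, difference 1.

649 90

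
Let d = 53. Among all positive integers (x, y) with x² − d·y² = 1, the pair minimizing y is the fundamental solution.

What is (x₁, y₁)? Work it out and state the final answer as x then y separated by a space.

66249 9100

√53 = [7; 3,1,1,3,14, …], period ℓ=5 (odd) → k=9
k=0  a_k=7  p_k/q_k = 7/1
…
k=2  a_k=1  p_k/q_k = 29/4
…
k=6  a_k=3  p_k/q_k = 7979/1096
…
k=8  a_k=1  p_k/q_k = 18557/2549
k=9  a_k=3  p_k/q_k = 66249/9100
(x₁, y₁) = (66249, 9100);  66249² − 53·9100² = 1 ✓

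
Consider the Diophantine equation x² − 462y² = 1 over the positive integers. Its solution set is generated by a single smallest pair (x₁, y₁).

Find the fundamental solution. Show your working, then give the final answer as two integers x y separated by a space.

43 2

√462 = [21; 2,42, …], period ℓ=2 (even) → k=1
i=0: a=21 ⇒ p=21, q=1
i=1: a=2 ⇒ p=43, q=2
→ (43, 2).  Check: 43²=1849, 462·2²=1848, difference 1.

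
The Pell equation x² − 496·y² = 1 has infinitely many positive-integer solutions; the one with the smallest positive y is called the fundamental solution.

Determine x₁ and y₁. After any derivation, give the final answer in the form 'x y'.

[22; 3,1,2,4,1,…,1,3,44] for √496; ℓ=16 ⇒ convergent index 15
step 0: (22, 1)  from 22·(1,0) + (0,1)
…
step 2: (89, 4)  from 1·(67,3) + (22,1)
step 3: (245, 11)  from 2·(89,4) + (67,3)
step 4: (1069, 48)  from 4·(245,11) + (89,4)
step 5: (1314, 59)  from 1·(1069,48) + (245,11)
step 6: (2383, 107)  from 1·(1314,59) + (1069,48)
step 7: (6080, 273)  from 2·(2383,107) + (1314,59)
…
step 9: (35166, 1579)  from 2·(14543,653) + (6080,273)
step 10: (49709, 2232)  from 1·(35166,1579) + (14543,653)
step 11: (84875, 3811)  from 1·(49709,2232) + (35166,1579)
…
step 14: (1252502, 56239)  from 1·(863293,38763) + (389209,17476)
step 15: (4620799, 207480)  from 3·(1252502,56239) + (863293,38763)
(x₁, y₁) = (4620799, 207480);  4620799² − 496·207480² = 1 ✓

4620799 207480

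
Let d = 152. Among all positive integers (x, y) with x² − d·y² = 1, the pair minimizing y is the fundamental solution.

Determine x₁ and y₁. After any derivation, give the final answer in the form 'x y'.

d=152: √d = [12; 3,24] (ℓ=2, even), read p_1/q_1
i=0: a=12 ⇒ p=12, q=1
i=1: a=3 ⇒ p=37, q=3
fundamental: x₁=37, y₁=3  (since 1369 − 152·9 = 1)

37 3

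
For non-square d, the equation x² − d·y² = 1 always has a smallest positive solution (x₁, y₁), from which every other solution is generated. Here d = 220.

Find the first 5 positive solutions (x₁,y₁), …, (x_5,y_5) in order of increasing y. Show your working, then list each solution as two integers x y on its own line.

89 6
15841 1068
2819609 190098
501874561 33836376
89330852249 6022684830

[14; 1,4,1,28] for √220; ℓ=4 ⇒ convergent index 3
a_0=14:  p_0=14·1+0=14,  q_0=14·0+1=1
a_1=1:  p_1=1·14+1=15,  q_1=1·1+0=1
a_2=4:  p_2=4·15+14=74,  q_2=4·1+1=5
a_3=1:  p_3=1·74+15=89,  q_3=1·5+1=6
fundamental: x₁=89, y₁=6  (since 7921 − 220·36 = 1)
k=2:  x_2 = 89·89+220·6·6 = 15841,  y_2 = 89·6+6·89 = 1068
k=3:  x_3 = 89·15841+220·6·1068 = 2819609,  y_3 = 89·1068+6·15841 = 190098
k=4:  x_4 = 89·2819609+220·6·190098 = 501874561,  y_4 = 89·190098+6·2819609 = 33836376
k=5:  x_5 = 89·501874561+220·6·33836376 = 89330852249,  y_5 = 89·33836376+6·501874561 = 6022684830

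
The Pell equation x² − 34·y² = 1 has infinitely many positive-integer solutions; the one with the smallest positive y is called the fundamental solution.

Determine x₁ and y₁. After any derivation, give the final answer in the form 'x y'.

35 6

d=34: √d = [5; 1,4,1,10] (ℓ=4, even), read p_3/q_3
step 0: (5, 1)  from 5·(1,0) + (0,1)
…
step 2: (29, 5)  from 4·(6,1) + (5,1)
step 3: (35, 6)  from 1·(29,5) + (6,1)
(x₁, y₁) = (35, 6);  35² − 34·6² = 1 ✓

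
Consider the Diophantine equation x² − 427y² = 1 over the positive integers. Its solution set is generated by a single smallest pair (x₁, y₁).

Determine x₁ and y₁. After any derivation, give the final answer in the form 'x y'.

62 3

[20; 1,1,1,40] for √427; ℓ=4 ⇒ convergent index 3
i=0: a=20 ⇒ p=20, q=1
i=1: a=1 ⇒ p=21, q=1
i=2: a=1 ⇒ p=41, q=2
i=3: a=1 ⇒ p=62, q=3
fundamental: x₁=62, y₁=3  (since 3844 − 427·9 = 1)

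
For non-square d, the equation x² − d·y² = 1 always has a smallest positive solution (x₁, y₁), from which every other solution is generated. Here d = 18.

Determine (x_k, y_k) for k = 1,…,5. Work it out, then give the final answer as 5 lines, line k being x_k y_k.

[4; 4,8] for √18; ℓ=2 ⇒ convergent index 1
step 0: (4, 1)  from 4·(1,0) + (0,1)
step 1: (17, 4)  from 4·(4,1) + (1,0)
fundamental: x₁=17, y₁=4  (since 289 − 18·16 = 1)
(x_2, y_2) = (17·17 + 18·4·4, 17·4 + 4·17) = (577, 136)
(x_3, y_3) = (17·577 + 18·4·136, 17·136 + 4·577) = (19601, 4620)
(x_4, y_4) = (17·19601 + 18·4·4620, 17·4620 + 4·19601) = (665857, 156944)
(x_5, y_5) = (17·665857 + 18·4·156944, 17·156944 + 4·665857) = (22619537, 5331476)

17 4
577 136
19601 4620
665857 156944
22619537 5331476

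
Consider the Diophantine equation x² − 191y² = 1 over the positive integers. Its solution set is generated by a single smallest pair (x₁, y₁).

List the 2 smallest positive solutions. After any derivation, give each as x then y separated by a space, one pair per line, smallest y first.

√191 = [13; 1,4,1,1,3,…,4,1,26, …], period ℓ=16 (even) → k=15
k=0  a_k=13  p_k/q_k = 13/1
k=1  a_k=1  p_k/q_k = 14/1
…
k=4  a_k=1  p_k/q_k = 152/11
k=5  a_k=3  p_k/q_k = 539/39
k=6  a_k=2  p_k/q_k = 1230/89
…
k=8  a_k=13  p_k/q_k = 40217/2910
k=9  a_k=2  p_k/q_k = 83433/6037
k=10  a_k=2  p_k/q_k = 207083/14984
k=11  a_k=3  p_k/q_k = 704682/50989
k=12  a_k=1  p_k/q_k = 911765/65973
k=13  a_k=1  p_k/q_k = 1616447/116962
k=14  a_k=4  p_k/q_k = 7377553/533821
k=15  a_k=1  p_k/q_k = 8994000/650783
(x₁, y₁) = (8994000, 650783);  8994000² − 191·650783² = 1 ✓
k=2:  x_2 = 8994000·8994000+191·650783·650783 = 161784071999999,  y_2 = 8994000·650783+650783·8994000 = 11706284604000

8994000 650783
161784071999999 11706284604000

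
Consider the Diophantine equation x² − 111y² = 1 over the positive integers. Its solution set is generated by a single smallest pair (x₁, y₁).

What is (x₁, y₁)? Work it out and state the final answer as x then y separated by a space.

295 28

√111 → a₀=10, period (1,1,6,1,1,20); ℓ=6 even so k=5
i=0: a=10 ⇒ p=10, q=1
…
i=2: a=1 ⇒ p=21, q=2
…
i=4: a=1 ⇒ p=158, q=15
i=5: a=1 ⇒ p=295, q=28
fundamental: x₁=295, y₁=28  (since 87025 − 111·784 = 1)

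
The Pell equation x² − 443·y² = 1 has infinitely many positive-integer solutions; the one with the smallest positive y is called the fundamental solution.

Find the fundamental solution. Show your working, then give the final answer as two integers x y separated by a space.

d=443: √d = [21; 21,42] (ℓ=2, even), read p_1/q_1
i=0: a=21 ⇒ p=21, q=1
i=1: a=21 ⇒ p=442, q=21
fundamental: x₁=442, y₁=21  (since 195364 − 443·441 = 1)

442 21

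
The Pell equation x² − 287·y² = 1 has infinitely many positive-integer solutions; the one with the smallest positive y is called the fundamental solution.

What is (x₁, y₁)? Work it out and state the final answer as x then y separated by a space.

288 17

√287 → a₀=16, period (1,15,1,32); ℓ=4 even so k=3
i=0: a=16 ⇒ p=16, q=1
…
i=2: a=15 ⇒ p=271, q=16
i=3: a=1 ⇒ p=288, q=17
→ (288, 17).  Check: 288²=82944, 287·17²=82943, difference 1.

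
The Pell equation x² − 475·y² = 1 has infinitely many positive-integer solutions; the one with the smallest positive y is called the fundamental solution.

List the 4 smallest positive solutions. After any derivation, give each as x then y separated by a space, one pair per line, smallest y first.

57799 2652
6681448801 306565896
772362118440199 35438404443156
89283516160768675201 4096608676513381392

√475 → a₀=21, period (1,3,1,6,2,6,1,3,1,42); ℓ=10 even so k=9
step 0: (21, 1)  from 21·(1,0) + (0,1)
step 1: (22, 1)  from 1·(21,1) + (1,0)
step 2: (87, 4)  from 3·(22,1) + (21,1)
step 3: (109, 5)  from 1·(87,4) + (22,1)
step 4: (741, 34)  from 6·(109,5) + (87,4)
step 5: (1591, 73)  from 2·(741,34) + (109,5)
step 6: (10287, 472)  from 6·(1591,73) + (741,34)
step 7: (11878, 545)  from 1·(10287,472) + (1591,73)
step 8: (45921, 2107)  from 3·(11878,545) + (10287,472)
step 9: (57799, 2652)  from 1·(45921,2107) + (11878,545)
fundamental: x₁=57799, y₁=2652  (since 3340724401 − 475·7033104 = 1)
k=2:  x_2 = 57799·57799+475·2652·2652 = 6681448801,  y_2 = 57799·2652+2652·57799 = 306565896
k=3:  x_3 = 57799·6681448801+475·2652·306565896 = 772362118440199,  y_3 = 57799·306565896+2652·6681448801 = 35438404443156
k=4:  x_4 = 57799·772362118440199+475·2652·35438404443156 = 89283516160768675201,  y_4 = 57799·35438404443156+2652·772362118440199 = 4096608676513381392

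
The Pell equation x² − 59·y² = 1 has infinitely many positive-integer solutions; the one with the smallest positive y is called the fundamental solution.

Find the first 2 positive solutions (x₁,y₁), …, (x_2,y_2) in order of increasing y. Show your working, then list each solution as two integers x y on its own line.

530 69
561799 73140

[7; 1,2,7,2,1,14] for √59; ℓ=6 ⇒ convergent index 5
a_0=7:  p_0=7·1+0=7,  q_0=7·0+1=1
a_1=1:  p_1=1·7+1=8,  q_1=1·1+0=1
a_2=2:  p_2=2·8+7=23,  q_2=2·1+1=3
a_3=7:  p_3=7·23+8=169,  q_3=7·3+1=22
a_4=2:  p_4=2·169+23=361,  q_4=2·22+3=47
a_5=1:  p_5=1·361+169=530,  q_5=1·47+22=69
fundamental: x₁=530, y₁=69  (since 280900 − 59·4761 = 1)
k=2:  x_2 = 530·530+59·69·69 = 561799,  y_2 = 530·69+69·530 = 73140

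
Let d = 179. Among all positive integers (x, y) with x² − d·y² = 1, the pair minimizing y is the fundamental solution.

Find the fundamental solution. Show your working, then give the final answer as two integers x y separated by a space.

√179 = [13; 2,1,1,1,3,…,1,2,26, …], period ℓ=14 (even) → k=13
i=0: a=13 ⇒ p=13, q=1
i=1: a=2 ⇒ p=27, q=2
i=2: a=1 ⇒ p=40, q=3
i=3: a=1 ⇒ p=67, q=5
i=4: a=1 ⇒ p=107, q=8
i=5: a=3 ⇒ p=388, q=29
i=6: a=5 ⇒ p=2047, q=153
…
i=8: a=5 ⇒ p=137042, q=10243
i=9: a=3 ⇒ p=438125, q=32747
i=10: a=1 ⇒ p=575167, q=42990
i=11: a=1 ⇒ p=1013292, q=75737
i=12: a=1 ⇒ p=1588459, q=118727
i=13: a=2 ⇒ p=4190210, q=313191
fundamental: x₁=4190210, y₁=313191  (since 17557859844100 − 179·98088602481 = 1)

4190210 313191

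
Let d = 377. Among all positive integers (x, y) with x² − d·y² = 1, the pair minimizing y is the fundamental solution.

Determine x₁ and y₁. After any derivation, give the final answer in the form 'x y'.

233 12

[19; 2,2,2,38] for √377; ℓ=4 ⇒ convergent index 3
step 0: (19, 1)  from 19·(1,0) + (0,1)
step 1: (39, 2)  from 2·(19,1) + (1,0)
step 2: (97, 5)  from 2·(39,2) + (19,1)
step 3: (233, 12)  from 2·(97,5) + (39,2)
fundamental: x₁=233, y₁=12  (since 54289 − 377·144 = 1)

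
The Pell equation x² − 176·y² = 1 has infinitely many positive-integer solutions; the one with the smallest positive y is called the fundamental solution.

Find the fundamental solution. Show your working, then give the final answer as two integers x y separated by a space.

199 15

√176 → a₀=13, period (3,1,3,26); ℓ=4 even so k=3
i=0: a=13 ⇒ p=13, q=1
i=1: a=3 ⇒ p=40, q=3
i=2: a=1 ⇒ p=53, q=4
i=3: a=3 ⇒ p=199, q=15
fundamental: x₁=199, y₁=15  (since 39601 − 176·225 = 1)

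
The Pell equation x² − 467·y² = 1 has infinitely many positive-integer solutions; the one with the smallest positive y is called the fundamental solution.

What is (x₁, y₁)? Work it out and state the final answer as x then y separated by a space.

1625626 75225

√467 → a₀=21, period (1,1,1,1,3,…,1,1,42); ℓ=14 even so k=13
k=0  a_k=21  p_k/q_k = 21/1
k=1  a_k=1  p_k/q_k = 22/1
…
k=3  a_k=1  p_k/q_k = 65/3
…
k=5  a_k=3  p_k/q_k = 389/18
k=6  a_k=3  p_k/q_k = 1275/59
…
k=8  a_k=3  p_k/q_k = 82767/3830
…
k=10  a_k=1  p_k/q_k = 358232/16577
…
k=12  a_k=1  p_k/q_k = 991929/45901
k=13  a_k=1  p_k/q_k = 1625626/75225
→ (1625626, 75225).  Check: 1625626²=2642659891876, 467·75225²=2642659891875, difference 1.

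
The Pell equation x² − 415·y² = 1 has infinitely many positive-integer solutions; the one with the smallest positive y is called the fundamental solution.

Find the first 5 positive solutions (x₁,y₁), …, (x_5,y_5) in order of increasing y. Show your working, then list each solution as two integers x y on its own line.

[20; 2,1,2,4,6,…,1,2,40] for √415; ℓ=16 ⇒ convergent index 15
k=0  a_k=20  p_k/q_k = 20/1
…
k=2  a_k=1  p_k/q_k = 61/3
…
k=4  a_k=4  p_k/q_k = 713/35
k=5  a_k=6  p_k/q_k = 4441/218
…
k=7  a_k=1  p_k/q_k = 9595/471
k=8  a_k=3  p_k/q_k = 33939/1666
k=9  a_k=1  p_k/q_k = 43534/2137
k=10  a_k=1  p_k/q_k = 77473/3803
k=11  a_k=6  p_k/q_k = 508372/24955
k=12  a_k=4  p_k/q_k = 2110961/103623
k=13  a_k=2  p_k/q_k = 4730294/232201
k=14  a_k=1  p_k/q_k = 6841255/335824
k=15  a_k=2  p_k/q_k = 18412804/903849
(x₁, y₁) = (18412804, 903849);  18412804² − 415·903849² = 1 ✓
k=2:  x_2 = 18412804·18412804+415·903849·903849 = 678062702284831,  y_2 = 18412804·903849+903849·18412804 = 33284788965192
k=3:  x_3 = 18412804·678062702284831+415·903849·33284788965192 = 24970071273761872339444,  y_3 = 18412804·33284788965192+903849·678062702284831 = 1225732590794885332887
k=4:  x_4 = 18412804·24970071273761872339444+415·903849·1225732590794885332887 = 919538056459614718055705397121,  y_4 = 18412804·1225732590794885332887+903849·24970071273761872339444 = 45138347901436822389057205104
k=5:  x_5 = 18412804·919538056459614718055705397121+415·903849·45138347901436822389057205104 = 33862548008263614468078655355989935124,  y_5 = 18412804·45138347901436822389057205104+903849·919538056459614718055705397121 = 1662247105585933832332453329850170345

18412804 903849
678062702284831 33284788965192
24970071273761872339444 1225732590794885332887
919538056459614718055705397121 45138347901436822389057205104
33862548008263614468078655355989935124 1662247105585933832332453329850170345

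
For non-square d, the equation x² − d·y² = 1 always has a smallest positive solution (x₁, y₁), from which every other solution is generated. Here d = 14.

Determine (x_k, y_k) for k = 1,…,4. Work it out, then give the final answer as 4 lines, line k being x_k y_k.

15 4
449 120
13455 3596
403201 107760

√14 → a₀=3, period (1,2,1,6); ℓ=4 even so k=3
a_0=3:  p_0=3·1+0=3,  q_0=3·0+1=1
…
a_2=2:  p_2=2·4+3=11,  q_2=2·1+1=3
a_3=1:  p_3=1·11+4=15,  q_3=1·3+1=4
fundamental: x₁=15, y₁=4  (since 225 − 14·16 = 1)
n=2: (15,4)∘(15,4) = (15·15+14·4·4, 15·4+4·15) = (449,120)
n=3: (449,120)∘(15,4) = (15·449+14·4·120, 15·120+4·449) = (13455,3596)
n=4: (13455,3596)∘(15,4) = (15·13455+14·4·3596, 15·3596+4·13455) = (403201,107760)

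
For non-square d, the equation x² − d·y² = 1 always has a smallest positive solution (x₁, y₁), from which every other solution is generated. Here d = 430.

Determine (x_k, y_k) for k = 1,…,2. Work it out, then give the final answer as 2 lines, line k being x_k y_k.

√430 → a₀=20, period (1,2,1,3,1,…,2,1,40); ℓ=14 even so k=13
k=0  a_k=20  p_k/q_k = 20/1
k=1  a_k=1  p_k/q_k = 21/1
…
k=7  a_k=8  p_k/q_k = 21794/1051
…
k=10  a_k=3  p_k/q_k = 599138/28893
…
k=12  a_k=2  p_k/q_k = 2107880/101651
k=13  a_k=1  p_k/q_k = 2862251/138030
fundamental: x₁=2862251, y₁=138030  (since 8192480787001 − 430·19052280900 = 1)
k=2:  x_2 = 2862251·2862251+430·138030·138030 = 16384961574001,  y_2 = 2862251·138030+138030·2862251 = 790153011060

2862251 138030
16384961574001 790153011060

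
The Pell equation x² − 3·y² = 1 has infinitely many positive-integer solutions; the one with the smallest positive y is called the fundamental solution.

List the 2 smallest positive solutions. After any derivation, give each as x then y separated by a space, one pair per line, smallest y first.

√3 → a₀=1, period (1,2); ℓ=2 even so k=1
k=0  a_k=1  p_k/q_k = 1/1
k=1  a_k=1  p_k/q_k = 2/1
(x₁, y₁) = (2, 1);  2² − 3·1² = 1 ✓
n=2: (2,1)∘(2,1) = (2·2+3·1·1, 2·1+1·2) = (7,4)

2 1
7 4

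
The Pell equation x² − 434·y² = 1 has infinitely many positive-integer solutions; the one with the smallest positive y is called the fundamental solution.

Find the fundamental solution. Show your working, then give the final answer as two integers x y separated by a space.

√434 → a₀=20, period (1,4,1,40); ℓ=4 even so k=3
i=0: a=20 ⇒ p=20, q=1
…
i=2: a=4 ⇒ p=104, q=5
i=3: a=1 ⇒ p=125, q=6
fundamental: x₁=125, y₁=6  (since 15625 − 434·36 = 1)

125 6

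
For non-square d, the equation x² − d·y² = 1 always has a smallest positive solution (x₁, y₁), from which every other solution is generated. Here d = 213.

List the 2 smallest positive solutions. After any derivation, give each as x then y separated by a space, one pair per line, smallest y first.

[14; 1,1,2,6,1,8,1,6,2,1,1,28] for √213; ℓ=12 ⇒ convergent index 11
a_0=14:  p_0=14·1+0=14,  q_0=14·0+1=1
…
a_4=6:  p_4=6·73+29=467,  q_4=6·5+2=32
…
a_6=8:  p_6=8·540+467=4787,  q_6=8·37+32=328
…
a_10=1:  p_10=1·78825+36749=115574,  q_10=1·5401+2518=7919
a_11=1:  p_11=1·115574+78825=194399,  q_11=1·7919+5401=13320
(x₁, y₁) = (194399, 13320);  194399² − 213·13320² = 1 ✓
k=2:  x_2 = 194399·194399+213·13320·13320 = 75581942401,  y_2 = 194399·13320+13320·194399 = 5178789360

194399 13320
75581942401 5178789360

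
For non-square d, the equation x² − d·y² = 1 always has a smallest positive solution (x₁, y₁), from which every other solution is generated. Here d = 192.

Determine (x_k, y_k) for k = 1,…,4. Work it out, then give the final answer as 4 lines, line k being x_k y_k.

[13; 1,5,1,26] for √192; ℓ=4 ⇒ convergent index 3
a_0=13:  p_0=13·1+0=13,  q_0=13·0+1=1
…
a_2=5:  p_2=5·14+13=83,  q_2=5·1+1=6
a_3=1:  p_3=1·83+14=97,  q_3=1·6+1=7
→ (97, 7).  Check: 97²=9409, 192·7²=9408, difference 1.
(97+7√192)^2 = 18817 + 1358√192
(97+7√192)^3 = 3650401 + 263445√192
(97+7√192)^4 = 708158977 + 51106972√192

97 7
18817 1358
3650401 263445
708158977 51106972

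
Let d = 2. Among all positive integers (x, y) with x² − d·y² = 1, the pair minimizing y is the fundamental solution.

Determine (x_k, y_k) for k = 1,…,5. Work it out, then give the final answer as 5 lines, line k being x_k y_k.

d=2: √d = [1; 2] (ℓ=1, odd), read p_1/q_1
k=0  a_k=1  p_k/q_k = 1/1
k=1  a_k=2  p_k/q_k = 3/2
→ (3, 2).  Check: 3²=9, 2·2²=8, difference 1.
(x_2, y_2) = (3·3 + 2·2·2, 3·2 + 2·3) = (17, 12)
(x_3, y_3) = (3·17 + 2·2·12, 3·12 + 2·17) = (99, 70)
(x_4, y_4) = (3·99 + 2·2·70, 3·70 + 2·99) = (577, 408)
(x_5, y_5) = (3·577 + 2·2·408, 3·408 + 2·577) = (3363, 2378)

3 2
17 12
99 70
577 408
3363 2378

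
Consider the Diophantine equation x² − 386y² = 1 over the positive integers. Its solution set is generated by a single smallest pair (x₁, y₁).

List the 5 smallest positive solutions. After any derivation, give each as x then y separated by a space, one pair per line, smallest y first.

111555 5678
24889036049 1266818580
5552992832780835 282639893378122
1238928230896843060801 63059786610325980840
276417277589841662462530275 14069268990347189691834278

[19; 1,1,1,4,1,18,1,4,1,1,1,38] for √386; ℓ=12 ⇒ convergent index 11
a_0=19:  p_0=19·1+0=19,  q_0=19·0+1=1
a_1=1:  p_1=1·19+1=20,  q_1=1·1+0=1
…
a_3=1:  p_3=1·39+20=59,  q_3=1·2+1=3
a_4=4:  p_4=4·59+39=275,  q_4=4·3+2=14
…
a_6=18:  p_6=18·334+275=6287,  q_6=18·17+14=320
a_7=1:  p_7=1·6287+334=6621,  q_7=1·320+17=337
a_8=4:  p_8=4·6621+6287=32771,  q_8=4·337+320=1668
a_9=1:  p_9=1·32771+6621=39392,  q_9=1·1668+337=2005
a_10=1:  p_10=1·39392+32771=72163,  q_10=1·2005+1668=3673
a_11=1:  p_11=1·72163+39392=111555,  q_11=1·3673+2005=5678
→ (111555, 5678).  Check: 111555²=12444518025, 386·5678²=12444518024, difference 1.
(x_2, y_2) = (111555·111555 + 386·5678·5678, 111555·5678 + 5678·111555) = (24889036049, 1266818580)
(x_3, y_3) = (111555·24889036049 + 386·5678·1266818580, 111555·1266818580 + 5678·24889036049) = (5552992832780835, 282639893378122)
(x_4, y_4) = (111555·5552992832780835 + 386·5678·282639893378122, 111555·282639893378122 + 5678·5552992832780835) = (1238928230896843060801, 63059786610325980840)
(x_5, y_5) = (111555·1238928230896843060801 + 386·5678·63059786610325980840, 111555·63059786610325980840 + 5678·1238928230896843060801) = (276417277589841662462530275, 14069268990347189691834278)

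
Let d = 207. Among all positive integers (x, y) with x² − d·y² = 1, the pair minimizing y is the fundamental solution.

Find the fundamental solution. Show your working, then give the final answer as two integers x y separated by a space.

1151 80

√207 = [14; 2,1,1,2,1,1,2,28, …], period ℓ=8 (even) → k=7
a_0=14:  p_0=14·1+0=14,  q_0=14·0+1=1
…
a_2=1:  p_2=1·29+14=43,  q_2=1·2+1=3
a_3=1:  p_3=1·43+29=72,  q_3=1·3+2=5
…
a_5=1:  p_5=1·187+72=259,  q_5=1·13+5=18
a_6=1:  p_6=1·259+187=446,  q_6=1·18+13=31
a_7=2:  p_7=2·446+259=1151,  q_7=2·31+18=80
→ (1151, 80).  Check: 1151²=1324801, 207·80²=1324800, difference 1.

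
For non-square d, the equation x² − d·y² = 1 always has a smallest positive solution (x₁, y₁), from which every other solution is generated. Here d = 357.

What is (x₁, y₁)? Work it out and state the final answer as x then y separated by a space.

3401 180

d=357: √d = [18; 1,8,2,8,1,36] (ℓ=6, even), read p_5/q_5
i=0: a=18 ⇒ p=18, q=1
i=1: a=1 ⇒ p=19, q=1
i=2: a=8 ⇒ p=170, q=9
…
i=4: a=8 ⇒ p=3042, q=161
i=5: a=1 ⇒ p=3401, q=180
→ (3401, 180).  Check: 3401²=11566801, 357·180²=11566800, difference 1.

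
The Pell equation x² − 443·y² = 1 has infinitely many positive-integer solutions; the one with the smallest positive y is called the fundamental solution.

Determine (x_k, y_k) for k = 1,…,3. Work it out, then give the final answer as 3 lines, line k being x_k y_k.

√443 → a₀=21, period (21,42); ℓ=2 even so k=1
k=0  a_k=21  p_k/q_k = 21/1
k=1  a_k=21  p_k/q_k = 442/21
→ (442, 21).  Check: 442²=195364, 443·21²=195363, difference 1.
k=2:  x_2 = 442·442+443·21·21 = 390727,  y_2 = 442·21+21·442 = 18564
k=3:  x_3 = 442·390727+443·21·18564 = 345402226,  y_3 = 442·18564+21·390727 = 16410555

442 21
390727 18564
345402226 16410555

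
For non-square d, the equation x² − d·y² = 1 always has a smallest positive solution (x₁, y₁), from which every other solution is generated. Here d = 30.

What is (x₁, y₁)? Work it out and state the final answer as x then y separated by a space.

11 2

√30 → a₀=5, period (2,10); ℓ=2 even so k=1
i=0: a=5 ⇒ p=5, q=1
i=1: a=2 ⇒ p=11, q=2
(x₁, y₁) = (11, 2);  11² − 30·2² = 1 ✓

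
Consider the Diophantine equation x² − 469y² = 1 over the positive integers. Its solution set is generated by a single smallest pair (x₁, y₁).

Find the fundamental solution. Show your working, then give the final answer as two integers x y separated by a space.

d=469: √d = [21; 1,1,1,10,6,10,1,1,1,42] (ℓ=10, even), read p_9/q_9
a_0=21:  p_0=21·1+0=21,  q_0=21·0+1=1
a_1=1:  p_1=1·21+1=22,  q_1=1·1+0=1
a_2=1:  p_2=1·22+21=43,  q_2=1·1+1=2
…
a_4=10:  p_4=10·65+43=693,  q_4=10·3+2=32
…
a_6=10:  p_6=10·4223+693=42923,  q_6=10·195+32=1982
…
a_8=1:  p_8=1·47146+42923=90069,  q_8=1·2177+1982=4159
a_9=1:  p_9=1·90069+47146=137215,  q_9=1·4159+2177=6336
(x₁, y₁) = (137215, 6336);  137215² − 469·6336² = 1 ✓

137215 6336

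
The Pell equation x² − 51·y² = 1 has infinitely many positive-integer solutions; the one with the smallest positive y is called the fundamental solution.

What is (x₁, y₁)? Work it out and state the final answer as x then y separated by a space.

50 7

√51 → a₀=7, period (7,14); ℓ=2 even so k=1
step 0: (7, 1)  from 7·(1,0) + (0,1)
step 1: (50, 7)  from 7·(7,1) + (1,0)
(x₁, y₁) = (50, 7);  50² − 51·7² = 1 ✓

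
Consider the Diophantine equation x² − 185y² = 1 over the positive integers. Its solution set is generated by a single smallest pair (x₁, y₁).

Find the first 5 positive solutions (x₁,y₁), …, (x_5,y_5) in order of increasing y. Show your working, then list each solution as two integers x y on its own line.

9249 680
171088001 12578640
3164785833249 232679682040
58542208172352001 4304108745797280
1082913763607381481249 79617403347078403400

√185 → a₀=13, period (1,1,1,1,26); ℓ=5 odd so k=9
i=0: a=13 ⇒ p=13, q=1
i=1: a=1 ⇒ p=14, q=1
…
i=4: a=1 ⇒ p=68, q=5
i=5: a=26 ⇒ p=1809, q=133
i=6: a=1 ⇒ p=1877, q=138
i=7: a=1 ⇒ p=3686, q=271
i=8: a=1 ⇒ p=5563, q=409
i=9: a=1 ⇒ p=9249, q=680
(x₁, y₁) = (9249, 680);  9249² − 185·680² = 1 ✓
(9249+680√185)^2 = 171088001 + 12578640√185
(9249+680√185)^3 = 3164785833249 + 232679682040√185
(9249+680√185)^4 = 58542208172352001 + 4304108745797280√185
(9249+680√185)^5 = 1082913763607381481249 + 79617403347078403400√185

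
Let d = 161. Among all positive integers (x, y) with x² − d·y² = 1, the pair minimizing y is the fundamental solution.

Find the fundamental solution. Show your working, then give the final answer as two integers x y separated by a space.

√161 = [12; 1,2,4,1,2,1,4,2,1,24, …], period ℓ=10 (even) → k=9
step 0: (12, 1)  from 12·(1,0) + (0,1)
…
step 7: (3667, 289)  from 4·(774,61) + (571,45)
step 8: (8108, 639)  from 2·(3667,289) + (774,61)
step 9: (11775, 928)  from 1·(8108,639) + (3667,289)
→ (11775, 928).  Check: 11775²=138650625, 161·928²=138650624, difference 1.

11775 928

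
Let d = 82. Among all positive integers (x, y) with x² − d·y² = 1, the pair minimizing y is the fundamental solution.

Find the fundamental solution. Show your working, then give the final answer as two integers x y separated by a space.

√82 = [9; 18, …], period ℓ=1 (odd) → k=1
i=0: a=9 ⇒ p=9, q=1
i=1: a=18 ⇒ p=163, q=18
→ (163, 18).  Check: 163²=26569, 82·18²=26568, difference 1.

163 18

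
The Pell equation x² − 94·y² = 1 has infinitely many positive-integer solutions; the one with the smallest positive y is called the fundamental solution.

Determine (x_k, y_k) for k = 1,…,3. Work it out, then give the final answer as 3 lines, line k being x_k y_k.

2143295 221064
9187426914049 947610731760
39382732335491159615 4062018686654877336

√94 = [9; 1,2,3,1,1,…,2,1,18, …], period ℓ=16 (even) → k=15
step 0: (9, 1)  from 9·(1,0) + (0,1)
…
step 2: (29, 3)  from 2·(10,1) + (9,1)
step 3: (97, 10)  from 3·(29,3) + (10,1)
step 4: (126, 13)  from 1·(97,10) + (29,3)
step 5: (223, 23)  from 1·(126,13) + (97,10)
step 6: (1241, 128)  from 5·(223,23) + (126,13)
…
step 8: (12953, 1336)  from 8·(1464,151) + (1241,128)
step 9: (14417, 1487)  from 1·(12953,1336) + (1464,151)
…
step 12: (184493, 19029)  from 1·(99455,10258) + (85038,8771)
…
step 14: (1490361, 153719)  from 2·(652934,67345) + (184493,19029)
step 15: (2143295, 221064)  from 1·(1490361,153719) + (652934,67345)
→ (2143295, 221064).  Check: 2143295²=4593713457025, 94·221064²=4593713457024, difference 1.
k=2:  x_2 = 2143295·2143295+94·221064·221064 = 9187426914049,  y_2 = 2143295·221064+221064·2143295 = 947610731760
k=3:  x_3 = 2143295·9187426914049+94·221064·947610731760 = 39382732335491159615,  y_3 = 2143295·947610731760+221064·9187426914049 = 4062018686654877336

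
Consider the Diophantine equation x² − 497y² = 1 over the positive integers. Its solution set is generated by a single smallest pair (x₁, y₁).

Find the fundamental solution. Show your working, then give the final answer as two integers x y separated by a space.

1201887 53912

[22; 3,2,2,5,6,5,2,2,3,44] for √497; ℓ=10 ⇒ convergent index 9
k=0  a_k=22  p_k/q_k = 22/1
…
k=3  a_k=2  p_k/q_k = 379/17
…
k=5  a_k=6  p_k/q_k = 12685/569
k=6  a_k=5  p_k/q_k = 65476/2937
…
k=8  a_k=2  p_k/q_k = 352750/15823
k=9  a_k=3  p_k/q_k = 1201887/53912
→ (1201887, 53912).  Check: 1201887²=1444532360769, 497·53912²=1444532360768, difference 1.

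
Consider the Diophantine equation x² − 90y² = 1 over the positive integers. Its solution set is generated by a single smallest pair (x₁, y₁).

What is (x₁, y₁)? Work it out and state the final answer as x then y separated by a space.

19 2

d=90: √d = [9; 2,18] (ℓ=2, even), read p_1/q_1
a_0=9:  p_0=9·1+0=9,  q_0=9·0+1=1
a_1=2:  p_1=2·9+1=19,  q_1=2·1+0=2
fundamental: x₁=19, y₁=2  (since 361 − 90·4 = 1)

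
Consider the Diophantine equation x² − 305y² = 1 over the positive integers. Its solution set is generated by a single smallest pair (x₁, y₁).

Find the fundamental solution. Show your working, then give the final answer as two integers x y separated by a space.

√305 → a₀=17, period (2,6,2,34); ℓ=4 even so k=3
i=0: a=17 ⇒ p=17, q=1
i=1: a=2 ⇒ p=35, q=2
i=2: a=6 ⇒ p=227, q=13
i=3: a=2 ⇒ p=489, q=28
(x₁, y₁) = (489, 28);  489² − 305·28² = 1 ✓

489 28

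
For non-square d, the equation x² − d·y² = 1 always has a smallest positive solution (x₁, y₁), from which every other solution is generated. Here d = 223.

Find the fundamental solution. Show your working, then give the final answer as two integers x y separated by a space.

224 15

√223 = [14; 1,13,1,28, …], period ℓ=4 (even) → k=3
k=0  a_k=14  p_k/q_k = 14/1
k=1  a_k=1  p_k/q_k = 15/1
k=2  a_k=13  p_k/q_k = 209/14
k=3  a_k=1  p_k/q_k = 224/15
fundamental: x₁=224, y₁=15  (since 50176 − 223·225 = 1)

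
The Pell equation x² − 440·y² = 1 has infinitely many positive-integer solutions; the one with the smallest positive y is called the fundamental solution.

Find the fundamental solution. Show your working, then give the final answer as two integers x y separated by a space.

[20; 1,40] for √440; ℓ=2 ⇒ convergent index 1
i=0: a=20 ⇒ p=20, q=1
i=1: a=1 ⇒ p=21, q=1
(x₁, y₁) = (21, 1);  21² − 440·1² = 1 ✓

21 1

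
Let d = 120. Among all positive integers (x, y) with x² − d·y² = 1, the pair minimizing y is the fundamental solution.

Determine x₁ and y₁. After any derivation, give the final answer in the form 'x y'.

√120 = [10; 1,20, …], period ℓ=2 (even) → k=1
step 0: (10, 1)  from 10·(1,0) + (0,1)
step 1: (11, 1)  from 1·(10,1) + (1,0)
fundamental: x₁=11, y₁=1  (since 121 − 120·1 = 1)

11 1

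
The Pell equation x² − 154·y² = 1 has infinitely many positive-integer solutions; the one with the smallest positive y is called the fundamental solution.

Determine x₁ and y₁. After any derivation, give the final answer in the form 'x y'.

21295 1716

d=154: √d = [12; 2,2,3,1,2,1,3,2,2,24] (ℓ=10, even), read p_9/q_9
step 0: (12, 1)  from 12·(1,0) + (0,1)
step 1: (25, 2)  from 2·(12,1) + (1,0)
step 2: (62, 5)  from 2·(25,2) + (12,1)
step 3: (211, 17)  from 3·(62,5) + (25,2)
step 4: (273, 22)  from 1·(211,17) + (62,5)
…
step 6: (1030, 83)  from 1·(757,61) + (273,22)
…
step 8: (8724, 703)  from 2·(3847,310) + (1030,83)
step 9: (21295, 1716)  from 2·(8724,703) + (3847,310)
→ (21295, 1716).  Check: 21295²=453477025, 154·1716²=453477024, difference 1.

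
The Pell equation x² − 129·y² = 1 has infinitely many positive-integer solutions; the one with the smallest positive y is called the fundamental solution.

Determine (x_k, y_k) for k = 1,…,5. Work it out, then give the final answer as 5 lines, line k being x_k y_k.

16855 1484
568182049 50025640
19153416854935 1686364322916
645661681611676801 56847341275472720
21765255267976208106775 1916323872709821068284

√129 = [11; 2,1,3,1,6,1,3,1,2,22, …], period ℓ=10 (even) → k=9
step 0: (11, 1)  from 11·(1,0) + (0,1)
…
step 3: (125, 11)  from 3·(34,3) + (23,2)
step 4: (159, 14)  from 1·(125,11) + (34,3)
…
step 6: (1238, 109)  from 1·(1079,95) + (159,14)
step 7: (4793, 422)  from 3·(1238,109) + (1079,95)
step 8: (6031, 531)  from 1·(4793,422) + (1238,109)
step 9: (16855, 1484)  from 2·(6031,531) + (4793,422)
(x₁, y₁) = (16855, 1484);  16855² − 129·1484² = 1 ✓
(x_2, y_2) = (16855·16855 + 129·1484·1484, 16855·1484 + 1484·16855) = (568182049, 50025640)
(x_3, y_3) = (16855·568182049 + 129·1484·50025640, 16855·50025640 + 1484·568182049) = (19153416854935, 1686364322916)
(x_4, y_4) = (16855·19153416854935 + 129·1484·1686364322916, 16855·1686364322916 + 1484·19153416854935) = (645661681611676801, 56847341275472720)
(x_5, y_5) = (16855·645661681611676801 + 129·1484·56847341275472720, 16855·56847341275472720 + 1484·645661681611676801) = (21765255267976208106775, 1916323872709821068284)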